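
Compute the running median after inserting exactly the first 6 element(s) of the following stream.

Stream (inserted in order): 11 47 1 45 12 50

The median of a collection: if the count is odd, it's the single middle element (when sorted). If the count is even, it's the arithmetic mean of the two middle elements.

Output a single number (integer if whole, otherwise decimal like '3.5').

Answer: 28.5

Derivation:
Step 1: insert 11 -> lo=[11] (size 1, max 11) hi=[] (size 0) -> median=11
Step 2: insert 47 -> lo=[11] (size 1, max 11) hi=[47] (size 1, min 47) -> median=29
Step 3: insert 1 -> lo=[1, 11] (size 2, max 11) hi=[47] (size 1, min 47) -> median=11
Step 4: insert 45 -> lo=[1, 11] (size 2, max 11) hi=[45, 47] (size 2, min 45) -> median=28
Step 5: insert 12 -> lo=[1, 11, 12] (size 3, max 12) hi=[45, 47] (size 2, min 45) -> median=12
Step 6: insert 50 -> lo=[1, 11, 12] (size 3, max 12) hi=[45, 47, 50] (size 3, min 45) -> median=28.5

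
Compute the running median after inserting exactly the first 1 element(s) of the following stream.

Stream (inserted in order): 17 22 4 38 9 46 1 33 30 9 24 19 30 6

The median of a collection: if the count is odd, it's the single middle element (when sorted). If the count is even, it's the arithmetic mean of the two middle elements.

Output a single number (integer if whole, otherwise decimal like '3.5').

Answer: 17

Derivation:
Step 1: insert 17 -> lo=[17] (size 1, max 17) hi=[] (size 0) -> median=17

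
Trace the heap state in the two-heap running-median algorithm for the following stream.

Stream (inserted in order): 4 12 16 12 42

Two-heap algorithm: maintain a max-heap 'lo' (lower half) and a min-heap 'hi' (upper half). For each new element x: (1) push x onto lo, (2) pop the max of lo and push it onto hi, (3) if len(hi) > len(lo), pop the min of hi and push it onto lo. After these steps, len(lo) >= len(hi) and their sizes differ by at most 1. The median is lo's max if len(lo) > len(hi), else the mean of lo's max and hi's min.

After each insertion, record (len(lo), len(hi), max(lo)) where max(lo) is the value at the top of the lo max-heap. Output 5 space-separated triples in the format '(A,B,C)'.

Step 1: insert 4 -> lo=[4] hi=[] -> (len(lo)=1, len(hi)=0, max(lo)=4)
Step 2: insert 12 -> lo=[4] hi=[12] -> (len(lo)=1, len(hi)=1, max(lo)=4)
Step 3: insert 16 -> lo=[4, 12] hi=[16] -> (len(lo)=2, len(hi)=1, max(lo)=12)
Step 4: insert 12 -> lo=[4, 12] hi=[12, 16] -> (len(lo)=2, len(hi)=2, max(lo)=12)
Step 5: insert 42 -> lo=[4, 12, 12] hi=[16, 42] -> (len(lo)=3, len(hi)=2, max(lo)=12)

Answer: (1,0,4) (1,1,4) (2,1,12) (2,2,12) (3,2,12)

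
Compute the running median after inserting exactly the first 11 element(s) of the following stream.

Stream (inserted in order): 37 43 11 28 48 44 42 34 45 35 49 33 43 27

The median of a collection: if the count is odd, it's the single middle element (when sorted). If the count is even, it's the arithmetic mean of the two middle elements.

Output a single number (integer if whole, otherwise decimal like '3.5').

Answer: 42

Derivation:
Step 1: insert 37 -> lo=[37] (size 1, max 37) hi=[] (size 0) -> median=37
Step 2: insert 43 -> lo=[37] (size 1, max 37) hi=[43] (size 1, min 43) -> median=40
Step 3: insert 11 -> lo=[11, 37] (size 2, max 37) hi=[43] (size 1, min 43) -> median=37
Step 4: insert 28 -> lo=[11, 28] (size 2, max 28) hi=[37, 43] (size 2, min 37) -> median=32.5
Step 5: insert 48 -> lo=[11, 28, 37] (size 3, max 37) hi=[43, 48] (size 2, min 43) -> median=37
Step 6: insert 44 -> lo=[11, 28, 37] (size 3, max 37) hi=[43, 44, 48] (size 3, min 43) -> median=40
Step 7: insert 42 -> lo=[11, 28, 37, 42] (size 4, max 42) hi=[43, 44, 48] (size 3, min 43) -> median=42
Step 8: insert 34 -> lo=[11, 28, 34, 37] (size 4, max 37) hi=[42, 43, 44, 48] (size 4, min 42) -> median=39.5
Step 9: insert 45 -> lo=[11, 28, 34, 37, 42] (size 5, max 42) hi=[43, 44, 45, 48] (size 4, min 43) -> median=42
Step 10: insert 35 -> lo=[11, 28, 34, 35, 37] (size 5, max 37) hi=[42, 43, 44, 45, 48] (size 5, min 42) -> median=39.5
Step 11: insert 49 -> lo=[11, 28, 34, 35, 37, 42] (size 6, max 42) hi=[43, 44, 45, 48, 49] (size 5, min 43) -> median=42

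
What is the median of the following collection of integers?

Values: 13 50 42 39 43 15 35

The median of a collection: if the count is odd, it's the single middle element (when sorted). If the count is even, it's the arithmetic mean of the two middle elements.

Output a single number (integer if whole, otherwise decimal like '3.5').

Step 1: insert 13 -> lo=[13] (size 1, max 13) hi=[] (size 0) -> median=13
Step 2: insert 50 -> lo=[13] (size 1, max 13) hi=[50] (size 1, min 50) -> median=31.5
Step 3: insert 42 -> lo=[13, 42] (size 2, max 42) hi=[50] (size 1, min 50) -> median=42
Step 4: insert 39 -> lo=[13, 39] (size 2, max 39) hi=[42, 50] (size 2, min 42) -> median=40.5
Step 5: insert 43 -> lo=[13, 39, 42] (size 3, max 42) hi=[43, 50] (size 2, min 43) -> median=42
Step 6: insert 15 -> lo=[13, 15, 39] (size 3, max 39) hi=[42, 43, 50] (size 3, min 42) -> median=40.5
Step 7: insert 35 -> lo=[13, 15, 35, 39] (size 4, max 39) hi=[42, 43, 50] (size 3, min 42) -> median=39

Answer: 39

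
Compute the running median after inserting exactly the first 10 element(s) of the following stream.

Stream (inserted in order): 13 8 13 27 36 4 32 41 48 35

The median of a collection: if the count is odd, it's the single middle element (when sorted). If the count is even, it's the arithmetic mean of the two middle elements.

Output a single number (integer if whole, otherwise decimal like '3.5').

Step 1: insert 13 -> lo=[13] (size 1, max 13) hi=[] (size 0) -> median=13
Step 2: insert 8 -> lo=[8] (size 1, max 8) hi=[13] (size 1, min 13) -> median=10.5
Step 3: insert 13 -> lo=[8, 13] (size 2, max 13) hi=[13] (size 1, min 13) -> median=13
Step 4: insert 27 -> lo=[8, 13] (size 2, max 13) hi=[13, 27] (size 2, min 13) -> median=13
Step 5: insert 36 -> lo=[8, 13, 13] (size 3, max 13) hi=[27, 36] (size 2, min 27) -> median=13
Step 6: insert 4 -> lo=[4, 8, 13] (size 3, max 13) hi=[13, 27, 36] (size 3, min 13) -> median=13
Step 7: insert 32 -> lo=[4, 8, 13, 13] (size 4, max 13) hi=[27, 32, 36] (size 3, min 27) -> median=13
Step 8: insert 41 -> lo=[4, 8, 13, 13] (size 4, max 13) hi=[27, 32, 36, 41] (size 4, min 27) -> median=20
Step 9: insert 48 -> lo=[4, 8, 13, 13, 27] (size 5, max 27) hi=[32, 36, 41, 48] (size 4, min 32) -> median=27
Step 10: insert 35 -> lo=[4, 8, 13, 13, 27] (size 5, max 27) hi=[32, 35, 36, 41, 48] (size 5, min 32) -> median=29.5

Answer: 29.5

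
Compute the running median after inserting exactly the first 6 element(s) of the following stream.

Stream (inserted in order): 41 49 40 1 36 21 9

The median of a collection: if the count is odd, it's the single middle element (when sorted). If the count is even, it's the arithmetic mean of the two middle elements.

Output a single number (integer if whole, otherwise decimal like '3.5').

Step 1: insert 41 -> lo=[41] (size 1, max 41) hi=[] (size 0) -> median=41
Step 2: insert 49 -> lo=[41] (size 1, max 41) hi=[49] (size 1, min 49) -> median=45
Step 3: insert 40 -> lo=[40, 41] (size 2, max 41) hi=[49] (size 1, min 49) -> median=41
Step 4: insert 1 -> lo=[1, 40] (size 2, max 40) hi=[41, 49] (size 2, min 41) -> median=40.5
Step 5: insert 36 -> lo=[1, 36, 40] (size 3, max 40) hi=[41, 49] (size 2, min 41) -> median=40
Step 6: insert 21 -> lo=[1, 21, 36] (size 3, max 36) hi=[40, 41, 49] (size 3, min 40) -> median=38

Answer: 38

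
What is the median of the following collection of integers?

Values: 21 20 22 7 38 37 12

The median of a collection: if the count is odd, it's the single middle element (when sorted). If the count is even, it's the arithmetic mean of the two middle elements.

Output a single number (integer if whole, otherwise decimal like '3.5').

Step 1: insert 21 -> lo=[21] (size 1, max 21) hi=[] (size 0) -> median=21
Step 2: insert 20 -> lo=[20] (size 1, max 20) hi=[21] (size 1, min 21) -> median=20.5
Step 3: insert 22 -> lo=[20, 21] (size 2, max 21) hi=[22] (size 1, min 22) -> median=21
Step 4: insert 7 -> lo=[7, 20] (size 2, max 20) hi=[21, 22] (size 2, min 21) -> median=20.5
Step 5: insert 38 -> lo=[7, 20, 21] (size 3, max 21) hi=[22, 38] (size 2, min 22) -> median=21
Step 6: insert 37 -> lo=[7, 20, 21] (size 3, max 21) hi=[22, 37, 38] (size 3, min 22) -> median=21.5
Step 7: insert 12 -> lo=[7, 12, 20, 21] (size 4, max 21) hi=[22, 37, 38] (size 3, min 22) -> median=21

Answer: 21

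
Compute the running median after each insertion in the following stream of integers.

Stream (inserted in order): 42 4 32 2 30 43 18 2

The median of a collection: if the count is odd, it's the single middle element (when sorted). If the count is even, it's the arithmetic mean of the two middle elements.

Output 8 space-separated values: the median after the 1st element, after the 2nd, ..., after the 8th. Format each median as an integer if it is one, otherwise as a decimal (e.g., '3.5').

Step 1: insert 42 -> lo=[42] (size 1, max 42) hi=[] (size 0) -> median=42
Step 2: insert 4 -> lo=[4] (size 1, max 4) hi=[42] (size 1, min 42) -> median=23
Step 3: insert 32 -> lo=[4, 32] (size 2, max 32) hi=[42] (size 1, min 42) -> median=32
Step 4: insert 2 -> lo=[2, 4] (size 2, max 4) hi=[32, 42] (size 2, min 32) -> median=18
Step 5: insert 30 -> lo=[2, 4, 30] (size 3, max 30) hi=[32, 42] (size 2, min 32) -> median=30
Step 6: insert 43 -> lo=[2, 4, 30] (size 3, max 30) hi=[32, 42, 43] (size 3, min 32) -> median=31
Step 7: insert 18 -> lo=[2, 4, 18, 30] (size 4, max 30) hi=[32, 42, 43] (size 3, min 32) -> median=30
Step 8: insert 2 -> lo=[2, 2, 4, 18] (size 4, max 18) hi=[30, 32, 42, 43] (size 4, min 30) -> median=24

Answer: 42 23 32 18 30 31 30 24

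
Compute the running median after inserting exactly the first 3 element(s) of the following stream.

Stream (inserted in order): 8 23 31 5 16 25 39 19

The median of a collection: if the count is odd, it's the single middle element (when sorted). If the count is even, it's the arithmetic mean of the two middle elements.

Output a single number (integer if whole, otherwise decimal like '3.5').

Step 1: insert 8 -> lo=[8] (size 1, max 8) hi=[] (size 0) -> median=8
Step 2: insert 23 -> lo=[8] (size 1, max 8) hi=[23] (size 1, min 23) -> median=15.5
Step 3: insert 31 -> lo=[8, 23] (size 2, max 23) hi=[31] (size 1, min 31) -> median=23

Answer: 23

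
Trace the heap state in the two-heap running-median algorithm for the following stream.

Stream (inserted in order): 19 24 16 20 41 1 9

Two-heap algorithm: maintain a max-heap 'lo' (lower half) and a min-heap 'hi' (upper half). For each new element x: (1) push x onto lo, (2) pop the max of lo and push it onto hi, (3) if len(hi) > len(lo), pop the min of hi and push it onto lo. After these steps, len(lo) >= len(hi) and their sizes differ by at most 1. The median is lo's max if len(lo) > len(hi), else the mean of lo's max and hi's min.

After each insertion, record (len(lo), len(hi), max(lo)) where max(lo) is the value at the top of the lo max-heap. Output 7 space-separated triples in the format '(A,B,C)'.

Step 1: insert 19 -> lo=[19] hi=[] -> (len(lo)=1, len(hi)=0, max(lo)=19)
Step 2: insert 24 -> lo=[19] hi=[24] -> (len(lo)=1, len(hi)=1, max(lo)=19)
Step 3: insert 16 -> lo=[16, 19] hi=[24] -> (len(lo)=2, len(hi)=1, max(lo)=19)
Step 4: insert 20 -> lo=[16, 19] hi=[20, 24] -> (len(lo)=2, len(hi)=2, max(lo)=19)
Step 5: insert 41 -> lo=[16, 19, 20] hi=[24, 41] -> (len(lo)=3, len(hi)=2, max(lo)=20)
Step 6: insert 1 -> lo=[1, 16, 19] hi=[20, 24, 41] -> (len(lo)=3, len(hi)=3, max(lo)=19)
Step 7: insert 9 -> lo=[1, 9, 16, 19] hi=[20, 24, 41] -> (len(lo)=4, len(hi)=3, max(lo)=19)

Answer: (1,0,19) (1,1,19) (2,1,19) (2,2,19) (3,2,20) (3,3,19) (4,3,19)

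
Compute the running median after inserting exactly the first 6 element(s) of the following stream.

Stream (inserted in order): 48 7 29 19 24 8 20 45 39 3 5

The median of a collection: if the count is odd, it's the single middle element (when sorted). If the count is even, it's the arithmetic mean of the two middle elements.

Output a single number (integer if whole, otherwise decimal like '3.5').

Answer: 21.5

Derivation:
Step 1: insert 48 -> lo=[48] (size 1, max 48) hi=[] (size 0) -> median=48
Step 2: insert 7 -> lo=[7] (size 1, max 7) hi=[48] (size 1, min 48) -> median=27.5
Step 3: insert 29 -> lo=[7, 29] (size 2, max 29) hi=[48] (size 1, min 48) -> median=29
Step 4: insert 19 -> lo=[7, 19] (size 2, max 19) hi=[29, 48] (size 2, min 29) -> median=24
Step 5: insert 24 -> lo=[7, 19, 24] (size 3, max 24) hi=[29, 48] (size 2, min 29) -> median=24
Step 6: insert 8 -> lo=[7, 8, 19] (size 3, max 19) hi=[24, 29, 48] (size 3, min 24) -> median=21.5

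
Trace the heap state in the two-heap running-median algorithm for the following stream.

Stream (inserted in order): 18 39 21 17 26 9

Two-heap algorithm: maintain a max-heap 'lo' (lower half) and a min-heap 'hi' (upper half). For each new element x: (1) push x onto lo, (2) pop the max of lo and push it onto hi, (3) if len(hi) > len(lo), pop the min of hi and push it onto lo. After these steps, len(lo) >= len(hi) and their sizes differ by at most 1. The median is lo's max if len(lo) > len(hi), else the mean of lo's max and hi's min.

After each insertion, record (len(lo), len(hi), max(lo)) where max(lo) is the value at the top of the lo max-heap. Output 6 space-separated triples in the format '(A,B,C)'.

Answer: (1,0,18) (1,1,18) (2,1,21) (2,2,18) (3,2,21) (3,3,18)

Derivation:
Step 1: insert 18 -> lo=[18] hi=[] -> (len(lo)=1, len(hi)=0, max(lo)=18)
Step 2: insert 39 -> lo=[18] hi=[39] -> (len(lo)=1, len(hi)=1, max(lo)=18)
Step 3: insert 21 -> lo=[18, 21] hi=[39] -> (len(lo)=2, len(hi)=1, max(lo)=21)
Step 4: insert 17 -> lo=[17, 18] hi=[21, 39] -> (len(lo)=2, len(hi)=2, max(lo)=18)
Step 5: insert 26 -> lo=[17, 18, 21] hi=[26, 39] -> (len(lo)=3, len(hi)=2, max(lo)=21)
Step 6: insert 9 -> lo=[9, 17, 18] hi=[21, 26, 39] -> (len(lo)=3, len(hi)=3, max(lo)=18)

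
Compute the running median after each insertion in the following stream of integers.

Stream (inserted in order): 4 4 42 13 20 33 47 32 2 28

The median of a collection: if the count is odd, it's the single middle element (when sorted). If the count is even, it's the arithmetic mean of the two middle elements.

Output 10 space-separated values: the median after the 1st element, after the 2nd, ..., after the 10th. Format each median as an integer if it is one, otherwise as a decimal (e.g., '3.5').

Answer: 4 4 4 8.5 13 16.5 20 26 20 24

Derivation:
Step 1: insert 4 -> lo=[4] (size 1, max 4) hi=[] (size 0) -> median=4
Step 2: insert 4 -> lo=[4] (size 1, max 4) hi=[4] (size 1, min 4) -> median=4
Step 3: insert 42 -> lo=[4, 4] (size 2, max 4) hi=[42] (size 1, min 42) -> median=4
Step 4: insert 13 -> lo=[4, 4] (size 2, max 4) hi=[13, 42] (size 2, min 13) -> median=8.5
Step 5: insert 20 -> lo=[4, 4, 13] (size 3, max 13) hi=[20, 42] (size 2, min 20) -> median=13
Step 6: insert 33 -> lo=[4, 4, 13] (size 3, max 13) hi=[20, 33, 42] (size 3, min 20) -> median=16.5
Step 7: insert 47 -> lo=[4, 4, 13, 20] (size 4, max 20) hi=[33, 42, 47] (size 3, min 33) -> median=20
Step 8: insert 32 -> lo=[4, 4, 13, 20] (size 4, max 20) hi=[32, 33, 42, 47] (size 4, min 32) -> median=26
Step 9: insert 2 -> lo=[2, 4, 4, 13, 20] (size 5, max 20) hi=[32, 33, 42, 47] (size 4, min 32) -> median=20
Step 10: insert 28 -> lo=[2, 4, 4, 13, 20] (size 5, max 20) hi=[28, 32, 33, 42, 47] (size 5, min 28) -> median=24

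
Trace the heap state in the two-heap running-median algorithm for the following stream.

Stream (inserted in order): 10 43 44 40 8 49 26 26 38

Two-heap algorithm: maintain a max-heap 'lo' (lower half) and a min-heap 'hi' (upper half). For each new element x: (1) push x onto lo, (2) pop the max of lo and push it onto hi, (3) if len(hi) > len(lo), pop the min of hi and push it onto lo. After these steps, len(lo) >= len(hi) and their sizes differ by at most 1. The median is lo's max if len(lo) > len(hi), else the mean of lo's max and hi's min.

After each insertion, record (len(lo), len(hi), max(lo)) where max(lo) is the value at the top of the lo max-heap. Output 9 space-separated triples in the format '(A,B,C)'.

Step 1: insert 10 -> lo=[10] hi=[] -> (len(lo)=1, len(hi)=0, max(lo)=10)
Step 2: insert 43 -> lo=[10] hi=[43] -> (len(lo)=1, len(hi)=1, max(lo)=10)
Step 3: insert 44 -> lo=[10, 43] hi=[44] -> (len(lo)=2, len(hi)=1, max(lo)=43)
Step 4: insert 40 -> lo=[10, 40] hi=[43, 44] -> (len(lo)=2, len(hi)=2, max(lo)=40)
Step 5: insert 8 -> lo=[8, 10, 40] hi=[43, 44] -> (len(lo)=3, len(hi)=2, max(lo)=40)
Step 6: insert 49 -> lo=[8, 10, 40] hi=[43, 44, 49] -> (len(lo)=3, len(hi)=3, max(lo)=40)
Step 7: insert 26 -> lo=[8, 10, 26, 40] hi=[43, 44, 49] -> (len(lo)=4, len(hi)=3, max(lo)=40)
Step 8: insert 26 -> lo=[8, 10, 26, 26] hi=[40, 43, 44, 49] -> (len(lo)=4, len(hi)=4, max(lo)=26)
Step 9: insert 38 -> lo=[8, 10, 26, 26, 38] hi=[40, 43, 44, 49] -> (len(lo)=5, len(hi)=4, max(lo)=38)

Answer: (1,0,10) (1,1,10) (2,1,43) (2,2,40) (3,2,40) (3,3,40) (4,3,40) (4,4,26) (5,4,38)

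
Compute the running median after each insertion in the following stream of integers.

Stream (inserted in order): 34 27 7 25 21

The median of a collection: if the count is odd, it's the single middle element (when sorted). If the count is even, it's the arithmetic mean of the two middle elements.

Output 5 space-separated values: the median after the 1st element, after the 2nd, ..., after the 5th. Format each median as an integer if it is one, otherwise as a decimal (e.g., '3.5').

Answer: 34 30.5 27 26 25

Derivation:
Step 1: insert 34 -> lo=[34] (size 1, max 34) hi=[] (size 0) -> median=34
Step 2: insert 27 -> lo=[27] (size 1, max 27) hi=[34] (size 1, min 34) -> median=30.5
Step 3: insert 7 -> lo=[7, 27] (size 2, max 27) hi=[34] (size 1, min 34) -> median=27
Step 4: insert 25 -> lo=[7, 25] (size 2, max 25) hi=[27, 34] (size 2, min 27) -> median=26
Step 5: insert 21 -> lo=[7, 21, 25] (size 3, max 25) hi=[27, 34] (size 2, min 27) -> median=25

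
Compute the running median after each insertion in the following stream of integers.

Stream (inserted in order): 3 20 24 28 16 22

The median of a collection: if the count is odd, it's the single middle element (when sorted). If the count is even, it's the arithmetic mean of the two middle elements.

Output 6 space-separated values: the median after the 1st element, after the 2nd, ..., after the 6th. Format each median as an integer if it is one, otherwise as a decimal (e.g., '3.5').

Step 1: insert 3 -> lo=[3] (size 1, max 3) hi=[] (size 0) -> median=3
Step 2: insert 20 -> lo=[3] (size 1, max 3) hi=[20] (size 1, min 20) -> median=11.5
Step 3: insert 24 -> lo=[3, 20] (size 2, max 20) hi=[24] (size 1, min 24) -> median=20
Step 4: insert 28 -> lo=[3, 20] (size 2, max 20) hi=[24, 28] (size 2, min 24) -> median=22
Step 5: insert 16 -> lo=[3, 16, 20] (size 3, max 20) hi=[24, 28] (size 2, min 24) -> median=20
Step 6: insert 22 -> lo=[3, 16, 20] (size 3, max 20) hi=[22, 24, 28] (size 3, min 22) -> median=21

Answer: 3 11.5 20 22 20 21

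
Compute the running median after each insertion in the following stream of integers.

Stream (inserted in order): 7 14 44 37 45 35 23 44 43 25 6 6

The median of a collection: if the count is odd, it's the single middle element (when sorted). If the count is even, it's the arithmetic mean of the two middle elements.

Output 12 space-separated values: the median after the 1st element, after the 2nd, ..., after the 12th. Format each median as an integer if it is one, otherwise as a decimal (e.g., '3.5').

Step 1: insert 7 -> lo=[7] (size 1, max 7) hi=[] (size 0) -> median=7
Step 2: insert 14 -> lo=[7] (size 1, max 7) hi=[14] (size 1, min 14) -> median=10.5
Step 3: insert 44 -> lo=[7, 14] (size 2, max 14) hi=[44] (size 1, min 44) -> median=14
Step 4: insert 37 -> lo=[7, 14] (size 2, max 14) hi=[37, 44] (size 2, min 37) -> median=25.5
Step 5: insert 45 -> lo=[7, 14, 37] (size 3, max 37) hi=[44, 45] (size 2, min 44) -> median=37
Step 6: insert 35 -> lo=[7, 14, 35] (size 3, max 35) hi=[37, 44, 45] (size 3, min 37) -> median=36
Step 7: insert 23 -> lo=[7, 14, 23, 35] (size 4, max 35) hi=[37, 44, 45] (size 3, min 37) -> median=35
Step 8: insert 44 -> lo=[7, 14, 23, 35] (size 4, max 35) hi=[37, 44, 44, 45] (size 4, min 37) -> median=36
Step 9: insert 43 -> lo=[7, 14, 23, 35, 37] (size 5, max 37) hi=[43, 44, 44, 45] (size 4, min 43) -> median=37
Step 10: insert 25 -> lo=[7, 14, 23, 25, 35] (size 5, max 35) hi=[37, 43, 44, 44, 45] (size 5, min 37) -> median=36
Step 11: insert 6 -> lo=[6, 7, 14, 23, 25, 35] (size 6, max 35) hi=[37, 43, 44, 44, 45] (size 5, min 37) -> median=35
Step 12: insert 6 -> lo=[6, 6, 7, 14, 23, 25] (size 6, max 25) hi=[35, 37, 43, 44, 44, 45] (size 6, min 35) -> median=30

Answer: 7 10.5 14 25.5 37 36 35 36 37 36 35 30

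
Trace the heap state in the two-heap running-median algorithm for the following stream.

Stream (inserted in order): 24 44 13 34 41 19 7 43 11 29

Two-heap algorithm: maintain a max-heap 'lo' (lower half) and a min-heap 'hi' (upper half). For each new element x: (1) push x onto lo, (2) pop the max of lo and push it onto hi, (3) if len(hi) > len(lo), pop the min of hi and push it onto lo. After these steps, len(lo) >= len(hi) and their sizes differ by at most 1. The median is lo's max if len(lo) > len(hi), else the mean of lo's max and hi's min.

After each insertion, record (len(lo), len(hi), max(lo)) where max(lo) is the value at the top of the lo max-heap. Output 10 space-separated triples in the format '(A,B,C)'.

Answer: (1,0,24) (1,1,24) (2,1,24) (2,2,24) (3,2,34) (3,3,24) (4,3,24) (4,4,24) (5,4,24) (5,5,24)

Derivation:
Step 1: insert 24 -> lo=[24] hi=[] -> (len(lo)=1, len(hi)=0, max(lo)=24)
Step 2: insert 44 -> lo=[24] hi=[44] -> (len(lo)=1, len(hi)=1, max(lo)=24)
Step 3: insert 13 -> lo=[13, 24] hi=[44] -> (len(lo)=2, len(hi)=1, max(lo)=24)
Step 4: insert 34 -> lo=[13, 24] hi=[34, 44] -> (len(lo)=2, len(hi)=2, max(lo)=24)
Step 5: insert 41 -> lo=[13, 24, 34] hi=[41, 44] -> (len(lo)=3, len(hi)=2, max(lo)=34)
Step 6: insert 19 -> lo=[13, 19, 24] hi=[34, 41, 44] -> (len(lo)=3, len(hi)=3, max(lo)=24)
Step 7: insert 7 -> lo=[7, 13, 19, 24] hi=[34, 41, 44] -> (len(lo)=4, len(hi)=3, max(lo)=24)
Step 8: insert 43 -> lo=[7, 13, 19, 24] hi=[34, 41, 43, 44] -> (len(lo)=4, len(hi)=4, max(lo)=24)
Step 9: insert 11 -> lo=[7, 11, 13, 19, 24] hi=[34, 41, 43, 44] -> (len(lo)=5, len(hi)=4, max(lo)=24)
Step 10: insert 29 -> lo=[7, 11, 13, 19, 24] hi=[29, 34, 41, 43, 44] -> (len(lo)=5, len(hi)=5, max(lo)=24)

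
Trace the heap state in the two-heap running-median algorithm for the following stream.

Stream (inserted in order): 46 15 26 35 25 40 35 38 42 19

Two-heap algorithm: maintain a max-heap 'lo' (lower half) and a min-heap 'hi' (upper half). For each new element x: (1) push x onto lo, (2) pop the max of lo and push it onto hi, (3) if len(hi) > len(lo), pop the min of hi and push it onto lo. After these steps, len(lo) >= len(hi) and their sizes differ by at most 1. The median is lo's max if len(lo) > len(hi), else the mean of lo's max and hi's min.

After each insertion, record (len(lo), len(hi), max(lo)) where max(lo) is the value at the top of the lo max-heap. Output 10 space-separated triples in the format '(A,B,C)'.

Step 1: insert 46 -> lo=[46] hi=[] -> (len(lo)=1, len(hi)=0, max(lo)=46)
Step 2: insert 15 -> lo=[15] hi=[46] -> (len(lo)=1, len(hi)=1, max(lo)=15)
Step 3: insert 26 -> lo=[15, 26] hi=[46] -> (len(lo)=2, len(hi)=1, max(lo)=26)
Step 4: insert 35 -> lo=[15, 26] hi=[35, 46] -> (len(lo)=2, len(hi)=2, max(lo)=26)
Step 5: insert 25 -> lo=[15, 25, 26] hi=[35, 46] -> (len(lo)=3, len(hi)=2, max(lo)=26)
Step 6: insert 40 -> lo=[15, 25, 26] hi=[35, 40, 46] -> (len(lo)=3, len(hi)=3, max(lo)=26)
Step 7: insert 35 -> lo=[15, 25, 26, 35] hi=[35, 40, 46] -> (len(lo)=4, len(hi)=3, max(lo)=35)
Step 8: insert 38 -> lo=[15, 25, 26, 35] hi=[35, 38, 40, 46] -> (len(lo)=4, len(hi)=4, max(lo)=35)
Step 9: insert 42 -> lo=[15, 25, 26, 35, 35] hi=[38, 40, 42, 46] -> (len(lo)=5, len(hi)=4, max(lo)=35)
Step 10: insert 19 -> lo=[15, 19, 25, 26, 35] hi=[35, 38, 40, 42, 46] -> (len(lo)=5, len(hi)=5, max(lo)=35)

Answer: (1,0,46) (1,1,15) (2,1,26) (2,2,26) (3,2,26) (3,3,26) (4,3,35) (4,4,35) (5,4,35) (5,5,35)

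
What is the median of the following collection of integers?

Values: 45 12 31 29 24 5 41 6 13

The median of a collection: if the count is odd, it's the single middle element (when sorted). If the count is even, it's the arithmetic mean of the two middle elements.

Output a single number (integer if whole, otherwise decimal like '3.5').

Answer: 24

Derivation:
Step 1: insert 45 -> lo=[45] (size 1, max 45) hi=[] (size 0) -> median=45
Step 2: insert 12 -> lo=[12] (size 1, max 12) hi=[45] (size 1, min 45) -> median=28.5
Step 3: insert 31 -> lo=[12, 31] (size 2, max 31) hi=[45] (size 1, min 45) -> median=31
Step 4: insert 29 -> lo=[12, 29] (size 2, max 29) hi=[31, 45] (size 2, min 31) -> median=30
Step 5: insert 24 -> lo=[12, 24, 29] (size 3, max 29) hi=[31, 45] (size 2, min 31) -> median=29
Step 6: insert 5 -> lo=[5, 12, 24] (size 3, max 24) hi=[29, 31, 45] (size 3, min 29) -> median=26.5
Step 7: insert 41 -> lo=[5, 12, 24, 29] (size 4, max 29) hi=[31, 41, 45] (size 3, min 31) -> median=29
Step 8: insert 6 -> lo=[5, 6, 12, 24] (size 4, max 24) hi=[29, 31, 41, 45] (size 4, min 29) -> median=26.5
Step 9: insert 13 -> lo=[5, 6, 12, 13, 24] (size 5, max 24) hi=[29, 31, 41, 45] (size 4, min 29) -> median=24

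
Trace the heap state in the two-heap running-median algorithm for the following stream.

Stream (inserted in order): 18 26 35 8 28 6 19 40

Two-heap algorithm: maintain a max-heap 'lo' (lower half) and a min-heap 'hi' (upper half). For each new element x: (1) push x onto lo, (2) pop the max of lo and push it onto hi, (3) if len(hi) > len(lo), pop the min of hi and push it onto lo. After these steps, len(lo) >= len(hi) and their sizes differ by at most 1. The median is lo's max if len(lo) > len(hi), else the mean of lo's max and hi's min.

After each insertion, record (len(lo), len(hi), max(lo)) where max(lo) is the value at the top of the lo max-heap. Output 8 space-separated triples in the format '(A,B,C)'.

Step 1: insert 18 -> lo=[18] hi=[] -> (len(lo)=1, len(hi)=0, max(lo)=18)
Step 2: insert 26 -> lo=[18] hi=[26] -> (len(lo)=1, len(hi)=1, max(lo)=18)
Step 3: insert 35 -> lo=[18, 26] hi=[35] -> (len(lo)=2, len(hi)=1, max(lo)=26)
Step 4: insert 8 -> lo=[8, 18] hi=[26, 35] -> (len(lo)=2, len(hi)=2, max(lo)=18)
Step 5: insert 28 -> lo=[8, 18, 26] hi=[28, 35] -> (len(lo)=3, len(hi)=2, max(lo)=26)
Step 6: insert 6 -> lo=[6, 8, 18] hi=[26, 28, 35] -> (len(lo)=3, len(hi)=3, max(lo)=18)
Step 7: insert 19 -> lo=[6, 8, 18, 19] hi=[26, 28, 35] -> (len(lo)=4, len(hi)=3, max(lo)=19)
Step 8: insert 40 -> lo=[6, 8, 18, 19] hi=[26, 28, 35, 40] -> (len(lo)=4, len(hi)=4, max(lo)=19)

Answer: (1,0,18) (1,1,18) (2,1,26) (2,2,18) (3,2,26) (3,3,18) (4,3,19) (4,4,19)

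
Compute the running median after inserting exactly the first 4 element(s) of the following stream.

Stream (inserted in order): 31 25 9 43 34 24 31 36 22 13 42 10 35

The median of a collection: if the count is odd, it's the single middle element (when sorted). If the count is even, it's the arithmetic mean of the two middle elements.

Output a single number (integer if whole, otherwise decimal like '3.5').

Step 1: insert 31 -> lo=[31] (size 1, max 31) hi=[] (size 0) -> median=31
Step 2: insert 25 -> lo=[25] (size 1, max 25) hi=[31] (size 1, min 31) -> median=28
Step 3: insert 9 -> lo=[9, 25] (size 2, max 25) hi=[31] (size 1, min 31) -> median=25
Step 4: insert 43 -> lo=[9, 25] (size 2, max 25) hi=[31, 43] (size 2, min 31) -> median=28

Answer: 28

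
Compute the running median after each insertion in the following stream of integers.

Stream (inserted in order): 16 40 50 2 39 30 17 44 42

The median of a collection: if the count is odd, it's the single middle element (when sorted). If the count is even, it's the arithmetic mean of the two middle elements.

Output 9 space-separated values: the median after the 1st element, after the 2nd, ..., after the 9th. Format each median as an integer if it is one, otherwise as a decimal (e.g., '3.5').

Answer: 16 28 40 28 39 34.5 30 34.5 39

Derivation:
Step 1: insert 16 -> lo=[16] (size 1, max 16) hi=[] (size 0) -> median=16
Step 2: insert 40 -> lo=[16] (size 1, max 16) hi=[40] (size 1, min 40) -> median=28
Step 3: insert 50 -> lo=[16, 40] (size 2, max 40) hi=[50] (size 1, min 50) -> median=40
Step 4: insert 2 -> lo=[2, 16] (size 2, max 16) hi=[40, 50] (size 2, min 40) -> median=28
Step 5: insert 39 -> lo=[2, 16, 39] (size 3, max 39) hi=[40, 50] (size 2, min 40) -> median=39
Step 6: insert 30 -> lo=[2, 16, 30] (size 3, max 30) hi=[39, 40, 50] (size 3, min 39) -> median=34.5
Step 7: insert 17 -> lo=[2, 16, 17, 30] (size 4, max 30) hi=[39, 40, 50] (size 3, min 39) -> median=30
Step 8: insert 44 -> lo=[2, 16, 17, 30] (size 4, max 30) hi=[39, 40, 44, 50] (size 4, min 39) -> median=34.5
Step 9: insert 42 -> lo=[2, 16, 17, 30, 39] (size 5, max 39) hi=[40, 42, 44, 50] (size 4, min 40) -> median=39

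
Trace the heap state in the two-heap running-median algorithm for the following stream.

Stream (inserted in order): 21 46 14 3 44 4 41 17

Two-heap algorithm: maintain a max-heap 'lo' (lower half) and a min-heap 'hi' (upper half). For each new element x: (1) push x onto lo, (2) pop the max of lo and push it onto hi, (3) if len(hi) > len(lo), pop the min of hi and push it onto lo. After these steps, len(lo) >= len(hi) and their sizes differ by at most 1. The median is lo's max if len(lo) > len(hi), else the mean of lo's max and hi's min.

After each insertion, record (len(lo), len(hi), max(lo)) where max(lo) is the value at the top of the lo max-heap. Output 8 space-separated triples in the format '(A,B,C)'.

Step 1: insert 21 -> lo=[21] hi=[] -> (len(lo)=1, len(hi)=0, max(lo)=21)
Step 2: insert 46 -> lo=[21] hi=[46] -> (len(lo)=1, len(hi)=1, max(lo)=21)
Step 3: insert 14 -> lo=[14, 21] hi=[46] -> (len(lo)=2, len(hi)=1, max(lo)=21)
Step 4: insert 3 -> lo=[3, 14] hi=[21, 46] -> (len(lo)=2, len(hi)=2, max(lo)=14)
Step 5: insert 44 -> lo=[3, 14, 21] hi=[44, 46] -> (len(lo)=3, len(hi)=2, max(lo)=21)
Step 6: insert 4 -> lo=[3, 4, 14] hi=[21, 44, 46] -> (len(lo)=3, len(hi)=3, max(lo)=14)
Step 7: insert 41 -> lo=[3, 4, 14, 21] hi=[41, 44, 46] -> (len(lo)=4, len(hi)=3, max(lo)=21)
Step 8: insert 17 -> lo=[3, 4, 14, 17] hi=[21, 41, 44, 46] -> (len(lo)=4, len(hi)=4, max(lo)=17)

Answer: (1,0,21) (1,1,21) (2,1,21) (2,2,14) (3,2,21) (3,3,14) (4,3,21) (4,4,17)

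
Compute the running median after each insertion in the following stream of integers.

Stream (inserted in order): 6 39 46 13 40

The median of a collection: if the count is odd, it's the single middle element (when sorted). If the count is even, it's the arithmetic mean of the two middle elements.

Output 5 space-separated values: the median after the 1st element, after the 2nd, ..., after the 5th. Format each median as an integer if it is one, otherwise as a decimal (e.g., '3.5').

Step 1: insert 6 -> lo=[6] (size 1, max 6) hi=[] (size 0) -> median=6
Step 2: insert 39 -> lo=[6] (size 1, max 6) hi=[39] (size 1, min 39) -> median=22.5
Step 3: insert 46 -> lo=[6, 39] (size 2, max 39) hi=[46] (size 1, min 46) -> median=39
Step 4: insert 13 -> lo=[6, 13] (size 2, max 13) hi=[39, 46] (size 2, min 39) -> median=26
Step 5: insert 40 -> lo=[6, 13, 39] (size 3, max 39) hi=[40, 46] (size 2, min 40) -> median=39

Answer: 6 22.5 39 26 39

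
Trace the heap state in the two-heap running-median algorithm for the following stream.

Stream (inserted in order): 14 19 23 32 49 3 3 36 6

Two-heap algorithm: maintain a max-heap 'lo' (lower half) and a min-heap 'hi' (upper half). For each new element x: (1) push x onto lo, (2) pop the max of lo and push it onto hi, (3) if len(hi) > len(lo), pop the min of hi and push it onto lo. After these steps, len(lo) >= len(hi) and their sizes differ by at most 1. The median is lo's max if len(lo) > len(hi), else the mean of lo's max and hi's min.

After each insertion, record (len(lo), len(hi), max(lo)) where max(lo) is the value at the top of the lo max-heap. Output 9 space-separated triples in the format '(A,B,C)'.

Step 1: insert 14 -> lo=[14] hi=[] -> (len(lo)=1, len(hi)=0, max(lo)=14)
Step 2: insert 19 -> lo=[14] hi=[19] -> (len(lo)=1, len(hi)=1, max(lo)=14)
Step 3: insert 23 -> lo=[14, 19] hi=[23] -> (len(lo)=2, len(hi)=1, max(lo)=19)
Step 4: insert 32 -> lo=[14, 19] hi=[23, 32] -> (len(lo)=2, len(hi)=2, max(lo)=19)
Step 5: insert 49 -> lo=[14, 19, 23] hi=[32, 49] -> (len(lo)=3, len(hi)=2, max(lo)=23)
Step 6: insert 3 -> lo=[3, 14, 19] hi=[23, 32, 49] -> (len(lo)=3, len(hi)=3, max(lo)=19)
Step 7: insert 3 -> lo=[3, 3, 14, 19] hi=[23, 32, 49] -> (len(lo)=4, len(hi)=3, max(lo)=19)
Step 8: insert 36 -> lo=[3, 3, 14, 19] hi=[23, 32, 36, 49] -> (len(lo)=4, len(hi)=4, max(lo)=19)
Step 9: insert 6 -> lo=[3, 3, 6, 14, 19] hi=[23, 32, 36, 49] -> (len(lo)=5, len(hi)=4, max(lo)=19)

Answer: (1,0,14) (1,1,14) (2,1,19) (2,2,19) (3,2,23) (3,3,19) (4,3,19) (4,4,19) (5,4,19)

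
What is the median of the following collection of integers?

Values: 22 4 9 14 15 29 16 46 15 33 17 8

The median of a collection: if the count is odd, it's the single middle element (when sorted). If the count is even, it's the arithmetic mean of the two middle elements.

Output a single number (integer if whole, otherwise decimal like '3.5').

Step 1: insert 22 -> lo=[22] (size 1, max 22) hi=[] (size 0) -> median=22
Step 2: insert 4 -> lo=[4] (size 1, max 4) hi=[22] (size 1, min 22) -> median=13
Step 3: insert 9 -> lo=[4, 9] (size 2, max 9) hi=[22] (size 1, min 22) -> median=9
Step 4: insert 14 -> lo=[4, 9] (size 2, max 9) hi=[14, 22] (size 2, min 14) -> median=11.5
Step 5: insert 15 -> lo=[4, 9, 14] (size 3, max 14) hi=[15, 22] (size 2, min 15) -> median=14
Step 6: insert 29 -> lo=[4, 9, 14] (size 3, max 14) hi=[15, 22, 29] (size 3, min 15) -> median=14.5
Step 7: insert 16 -> lo=[4, 9, 14, 15] (size 4, max 15) hi=[16, 22, 29] (size 3, min 16) -> median=15
Step 8: insert 46 -> lo=[4, 9, 14, 15] (size 4, max 15) hi=[16, 22, 29, 46] (size 4, min 16) -> median=15.5
Step 9: insert 15 -> lo=[4, 9, 14, 15, 15] (size 5, max 15) hi=[16, 22, 29, 46] (size 4, min 16) -> median=15
Step 10: insert 33 -> lo=[4, 9, 14, 15, 15] (size 5, max 15) hi=[16, 22, 29, 33, 46] (size 5, min 16) -> median=15.5
Step 11: insert 17 -> lo=[4, 9, 14, 15, 15, 16] (size 6, max 16) hi=[17, 22, 29, 33, 46] (size 5, min 17) -> median=16
Step 12: insert 8 -> lo=[4, 8, 9, 14, 15, 15] (size 6, max 15) hi=[16, 17, 22, 29, 33, 46] (size 6, min 16) -> median=15.5

Answer: 15.5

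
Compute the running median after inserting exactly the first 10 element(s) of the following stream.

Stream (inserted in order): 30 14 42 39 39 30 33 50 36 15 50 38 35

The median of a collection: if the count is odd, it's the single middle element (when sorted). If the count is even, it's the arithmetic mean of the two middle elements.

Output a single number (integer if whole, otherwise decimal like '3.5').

Answer: 34.5

Derivation:
Step 1: insert 30 -> lo=[30] (size 1, max 30) hi=[] (size 0) -> median=30
Step 2: insert 14 -> lo=[14] (size 1, max 14) hi=[30] (size 1, min 30) -> median=22
Step 3: insert 42 -> lo=[14, 30] (size 2, max 30) hi=[42] (size 1, min 42) -> median=30
Step 4: insert 39 -> lo=[14, 30] (size 2, max 30) hi=[39, 42] (size 2, min 39) -> median=34.5
Step 5: insert 39 -> lo=[14, 30, 39] (size 3, max 39) hi=[39, 42] (size 2, min 39) -> median=39
Step 6: insert 30 -> lo=[14, 30, 30] (size 3, max 30) hi=[39, 39, 42] (size 3, min 39) -> median=34.5
Step 7: insert 33 -> lo=[14, 30, 30, 33] (size 4, max 33) hi=[39, 39, 42] (size 3, min 39) -> median=33
Step 8: insert 50 -> lo=[14, 30, 30, 33] (size 4, max 33) hi=[39, 39, 42, 50] (size 4, min 39) -> median=36
Step 9: insert 36 -> lo=[14, 30, 30, 33, 36] (size 5, max 36) hi=[39, 39, 42, 50] (size 4, min 39) -> median=36
Step 10: insert 15 -> lo=[14, 15, 30, 30, 33] (size 5, max 33) hi=[36, 39, 39, 42, 50] (size 5, min 36) -> median=34.5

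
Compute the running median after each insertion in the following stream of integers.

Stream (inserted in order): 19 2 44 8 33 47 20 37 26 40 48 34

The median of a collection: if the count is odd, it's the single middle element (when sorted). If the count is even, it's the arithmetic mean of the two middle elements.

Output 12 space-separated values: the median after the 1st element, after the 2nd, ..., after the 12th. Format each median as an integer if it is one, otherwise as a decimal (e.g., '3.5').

Answer: 19 10.5 19 13.5 19 26 20 26.5 26 29.5 33 33.5

Derivation:
Step 1: insert 19 -> lo=[19] (size 1, max 19) hi=[] (size 0) -> median=19
Step 2: insert 2 -> lo=[2] (size 1, max 2) hi=[19] (size 1, min 19) -> median=10.5
Step 3: insert 44 -> lo=[2, 19] (size 2, max 19) hi=[44] (size 1, min 44) -> median=19
Step 4: insert 8 -> lo=[2, 8] (size 2, max 8) hi=[19, 44] (size 2, min 19) -> median=13.5
Step 5: insert 33 -> lo=[2, 8, 19] (size 3, max 19) hi=[33, 44] (size 2, min 33) -> median=19
Step 6: insert 47 -> lo=[2, 8, 19] (size 3, max 19) hi=[33, 44, 47] (size 3, min 33) -> median=26
Step 7: insert 20 -> lo=[2, 8, 19, 20] (size 4, max 20) hi=[33, 44, 47] (size 3, min 33) -> median=20
Step 8: insert 37 -> lo=[2, 8, 19, 20] (size 4, max 20) hi=[33, 37, 44, 47] (size 4, min 33) -> median=26.5
Step 9: insert 26 -> lo=[2, 8, 19, 20, 26] (size 5, max 26) hi=[33, 37, 44, 47] (size 4, min 33) -> median=26
Step 10: insert 40 -> lo=[2, 8, 19, 20, 26] (size 5, max 26) hi=[33, 37, 40, 44, 47] (size 5, min 33) -> median=29.5
Step 11: insert 48 -> lo=[2, 8, 19, 20, 26, 33] (size 6, max 33) hi=[37, 40, 44, 47, 48] (size 5, min 37) -> median=33
Step 12: insert 34 -> lo=[2, 8, 19, 20, 26, 33] (size 6, max 33) hi=[34, 37, 40, 44, 47, 48] (size 6, min 34) -> median=33.5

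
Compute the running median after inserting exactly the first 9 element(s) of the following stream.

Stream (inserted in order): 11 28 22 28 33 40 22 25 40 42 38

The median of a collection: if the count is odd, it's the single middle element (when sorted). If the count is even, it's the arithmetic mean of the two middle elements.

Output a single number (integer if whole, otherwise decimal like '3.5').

Answer: 28

Derivation:
Step 1: insert 11 -> lo=[11] (size 1, max 11) hi=[] (size 0) -> median=11
Step 2: insert 28 -> lo=[11] (size 1, max 11) hi=[28] (size 1, min 28) -> median=19.5
Step 3: insert 22 -> lo=[11, 22] (size 2, max 22) hi=[28] (size 1, min 28) -> median=22
Step 4: insert 28 -> lo=[11, 22] (size 2, max 22) hi=[28, 28] (size 2, min 28) -> median=25
Step 5: insert 33 -> lo=[11, 22, 28] (size 3, max 28) hi=[28, 33] (size 2, min 28) -> median=28
Step 6: insert 40 -> lo=[11, 22, 28] (size 3, max 28) hi=[28, 33, 40] (size 3, min 28) -> median=28
Step 7: insert 22 -> lo=[11, 22, 22, 28] (size 4, max 28) hi=[28, 33, 40] (size 3, min 28) -> median=28
Step 8: insert 25 -> lo=[11, 22, 22, 25] (size 4, max 25) hi=[28, 28, 33, 40] (size 4, min 28) -> median=26.5
Step 9: insert 40 -> lo=[11, 22, 22, 25, 28] (size 5, max 28) hi=[28, 33, 40, 40] (size 4, min 28) -> median=28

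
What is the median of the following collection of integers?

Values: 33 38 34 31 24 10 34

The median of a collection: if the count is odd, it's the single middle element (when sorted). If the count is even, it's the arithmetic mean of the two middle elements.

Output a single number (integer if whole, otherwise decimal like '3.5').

Answer: 33

Derivation:
Step 1: insert 33 -> lo=[33] (size 1, max 33) hi=[] (size 0) -> median=33
Step 2: insert 38 -> lo=[33] (size 1, max 33) hi=[38] (size 1, min 38) -> median=35.5
Step 3: insert 34 -> lo=[33, 34] (size 2, max 34) hi=[38] (size 1, min 38) -> median=34
Step 4: insert 31 -> lo=[31, 33] (size 2, max 33) hi=[34, 38] (size 2, min 34) -> median=33.5
Step 5: insert 24 -> lo=[24, 31, 33] (size 3, max 33) hi=[34, 38] (size 2, min 34) -> median=33
Step 6: insert 10 -> lo=[10, 24, 31] (size 3, max 31) hi=[33, 34, 38] (size 3, min 33) -> median=32
Step 7: insert 34 -> lo=[10, 24, 31, 33] (size 4, max 33) hi=[34, 34, 38] (size 3, min 34) -> median=33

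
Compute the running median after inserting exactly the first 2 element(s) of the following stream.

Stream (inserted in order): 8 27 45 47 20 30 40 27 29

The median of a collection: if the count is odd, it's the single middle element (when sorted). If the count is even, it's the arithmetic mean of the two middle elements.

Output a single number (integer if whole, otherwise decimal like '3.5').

Answer: 17.5

Derivation:
Step 1: insert 8 -> lo=[8] (size 1, max 8) hi=[] (size 0) -> median=8
Step 2: insert 27 -> lo=[8] (size 1, max 8) hi=[27] (size 1, min 27) -> median=17.5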